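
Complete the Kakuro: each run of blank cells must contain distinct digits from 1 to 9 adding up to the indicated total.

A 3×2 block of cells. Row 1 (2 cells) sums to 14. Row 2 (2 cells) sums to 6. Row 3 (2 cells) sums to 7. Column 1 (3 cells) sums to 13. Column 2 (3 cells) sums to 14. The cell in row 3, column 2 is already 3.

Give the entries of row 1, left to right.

8 6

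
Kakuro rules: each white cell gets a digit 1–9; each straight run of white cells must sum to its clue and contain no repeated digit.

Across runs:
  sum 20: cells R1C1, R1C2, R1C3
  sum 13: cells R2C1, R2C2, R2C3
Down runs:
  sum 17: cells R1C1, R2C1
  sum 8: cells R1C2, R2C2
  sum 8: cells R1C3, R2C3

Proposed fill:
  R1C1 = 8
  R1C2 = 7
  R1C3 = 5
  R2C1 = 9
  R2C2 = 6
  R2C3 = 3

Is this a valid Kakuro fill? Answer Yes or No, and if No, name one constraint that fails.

No — the across run R2C1–R2C3 sums to 18, not 13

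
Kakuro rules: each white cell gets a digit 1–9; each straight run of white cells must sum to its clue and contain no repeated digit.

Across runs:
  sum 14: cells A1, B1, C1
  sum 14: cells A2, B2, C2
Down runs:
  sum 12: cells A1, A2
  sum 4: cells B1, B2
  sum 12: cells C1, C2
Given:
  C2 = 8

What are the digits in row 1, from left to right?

4 in 2 cells must be {1,3}.
C1 = 12 − 8 = 4 completes the 12 down.
B2 = 1: the only remaining digit allowed by both the 14 across and the 4 down.
B1 = 4 − 1 = 3 completes the 4 down.
A2 = 14 − 9 = 5 completes the 14 across.
A1 = 14 − 7 = 7 completes the 14 across.

7 3 4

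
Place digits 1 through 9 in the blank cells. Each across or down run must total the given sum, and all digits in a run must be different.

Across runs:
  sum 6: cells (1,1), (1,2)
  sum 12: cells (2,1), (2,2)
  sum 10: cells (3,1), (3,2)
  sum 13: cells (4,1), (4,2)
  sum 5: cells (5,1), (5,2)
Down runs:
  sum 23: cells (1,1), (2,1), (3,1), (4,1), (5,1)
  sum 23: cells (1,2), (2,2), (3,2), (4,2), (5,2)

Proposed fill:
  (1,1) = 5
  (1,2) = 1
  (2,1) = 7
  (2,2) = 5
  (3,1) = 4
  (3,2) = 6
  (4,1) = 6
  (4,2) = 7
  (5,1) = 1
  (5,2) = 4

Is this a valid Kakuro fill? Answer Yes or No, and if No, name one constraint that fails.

Yes

Across: 5+1=6; 7+5=12; 4+6=10; 6+7=13; 1+4=5. Down: 5+7+4+6+1=23; 1+5+6+7+4=23. No digit repeats within any run.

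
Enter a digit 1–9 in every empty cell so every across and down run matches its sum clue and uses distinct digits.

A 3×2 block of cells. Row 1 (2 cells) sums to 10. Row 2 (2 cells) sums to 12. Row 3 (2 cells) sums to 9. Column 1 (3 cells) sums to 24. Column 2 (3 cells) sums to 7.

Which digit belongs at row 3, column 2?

2

24 in 3 cells must be {7,8,9}; 7 in 3 cells must be {1,2,4}.
The 12 across and the 7 down share only 4, so (2,2) = 4.
(2,1) = 12 − 4 = 8 completes the 12 across.
Given what's placed, (3,1) must be 7 to fit the 9 across and 24 down.
(3,2) = 9 − 7 = 2 completes the 9 across.
(1,1) = 24 − 15 = 9 completes the 24 down.
(1,2) = 10 − 9 = 1 completes the 10 across.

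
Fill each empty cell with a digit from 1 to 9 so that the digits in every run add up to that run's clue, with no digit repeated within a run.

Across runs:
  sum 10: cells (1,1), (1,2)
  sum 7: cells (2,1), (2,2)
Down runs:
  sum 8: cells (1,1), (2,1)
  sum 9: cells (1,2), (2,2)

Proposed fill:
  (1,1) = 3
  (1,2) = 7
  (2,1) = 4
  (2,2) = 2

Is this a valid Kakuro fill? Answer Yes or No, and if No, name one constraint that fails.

No — the across run (2,1)–(2,2) sums to 6, not 7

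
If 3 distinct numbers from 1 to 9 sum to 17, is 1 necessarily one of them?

Counterexample: {2,6,9} sums to 17 without using 1.

No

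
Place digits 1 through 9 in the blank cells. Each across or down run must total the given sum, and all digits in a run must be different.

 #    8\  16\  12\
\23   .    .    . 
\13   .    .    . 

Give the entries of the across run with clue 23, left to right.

23 in 3 cells must be {6,8,9}; 16 in 2 cells must be {7,9}.
The 23 across and the 8 down share only 6, so R1C1 = 6.
Given what's placed, R1C2 must be 9 to fit the 23 across and 16 down.
R1C3 = 23 − 15 = 8 completes the 23 across.
R2C1 = 8 − 6 = 2 completes the 8 down.
R2C2 = 16 − 9 = 7 completes the 16 down.
R2C3 = 13 − 9 = 4 completes the 13 across.

6 9 8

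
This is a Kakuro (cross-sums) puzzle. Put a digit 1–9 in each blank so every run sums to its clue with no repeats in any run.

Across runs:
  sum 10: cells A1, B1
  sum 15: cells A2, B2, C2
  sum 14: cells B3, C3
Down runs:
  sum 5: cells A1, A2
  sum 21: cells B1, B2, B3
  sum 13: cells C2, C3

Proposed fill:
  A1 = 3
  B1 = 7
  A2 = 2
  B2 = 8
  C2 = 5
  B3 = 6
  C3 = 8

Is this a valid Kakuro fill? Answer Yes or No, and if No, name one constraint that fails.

Yes

Across: 3+7=10; 2+8+5=15; 6+8=14. Down: 3+2=5; 7+8+6=21; 5+8=13. No digit repeats within any run.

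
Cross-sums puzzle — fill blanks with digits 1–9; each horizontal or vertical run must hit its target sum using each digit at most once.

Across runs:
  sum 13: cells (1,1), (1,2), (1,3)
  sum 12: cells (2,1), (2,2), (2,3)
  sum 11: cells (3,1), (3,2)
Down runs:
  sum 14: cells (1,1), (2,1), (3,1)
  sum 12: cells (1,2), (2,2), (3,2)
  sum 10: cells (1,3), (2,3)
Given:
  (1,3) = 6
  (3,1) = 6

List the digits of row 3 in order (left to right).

(2,3) = 10 − 6 = 4 completes the 10 down.
(3,2) = 11 − 6 = 5 completes the 11 across.
No cell is forced outright now. (1,1) can only be 3 or 5 (the digits allowed by both its 13 across and its 14 down). If (1,1) = 5: then (1,2) would have to be in {2} for the 13 across but in {1,3,4,6} for the 12 down — contradiction. So (1,1) = 3.
(1,2) = 13 − 9 = 4 completes the 13 across.
(2,1) = 14 − 9 = 5 completes the 14 down.
(2,2) = 12 − 9 = 3 completes the 12 across.

6 5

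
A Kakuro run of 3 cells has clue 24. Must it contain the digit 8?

Yes

The only way to make 24 from 3 distinct digits is {7,8,9}, which contains 8.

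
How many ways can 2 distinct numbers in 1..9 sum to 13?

2 distinct digits from 1–9 sum between 3 and 17.
Enumerating: {4,9}, {5,8}, {6,7}.

3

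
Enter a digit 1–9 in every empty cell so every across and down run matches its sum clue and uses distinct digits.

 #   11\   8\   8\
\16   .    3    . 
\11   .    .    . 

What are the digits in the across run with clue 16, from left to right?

R2C2 = 8 − 3 = 5 completes the 8 down.
R2C3 = 2: the only remaining digit allowed by both the 11 across and the 8 down.
R1C3 = 8 − 2 = 6 completes the 8 down.
R2C1 = 11 − 7 = 4 completes the 11 across.
R1C1 = 16 − 9 = 7 completes the 16 across.

7, 3, 6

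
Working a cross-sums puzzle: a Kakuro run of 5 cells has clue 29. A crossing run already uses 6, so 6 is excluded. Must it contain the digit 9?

Yes

Every partition of 29 into 5 distinct digits under that restriction includes 9: {1,4,7,8,9}, {2,3,7,8,9}, {3,4,5,8,9}.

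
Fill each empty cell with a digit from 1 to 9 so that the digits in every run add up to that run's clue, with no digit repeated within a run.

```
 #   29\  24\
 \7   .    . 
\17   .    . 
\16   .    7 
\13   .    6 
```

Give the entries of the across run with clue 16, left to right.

17 in 2 cells must be {8,9}; 16 in 2 cells must be {7,9}; 29 in 4 cells must be {5,7,8,9}.
Only 5 fits R1C1 under both its across sum 7 and down sum 29.
R1C2 = 7 − 5 = 2 completes the 7 across.
R2C2 = 24 − 15 = 9 completes the 24 down.
R3C1 = 16 − 7 = 9 completes the 16 across.
R4C1 = 13 − 6 = 7 completes the 13 across.
R2C1 = 17 − 9 = 8 completes the 17 across.

9, 7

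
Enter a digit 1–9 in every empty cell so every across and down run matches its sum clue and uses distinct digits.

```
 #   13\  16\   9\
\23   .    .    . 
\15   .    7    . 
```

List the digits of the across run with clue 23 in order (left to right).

23 in 3 cells must be {6,8,9}; 16 in 2 cells must be {7,9}.
R1C2 = 16 − 7 = 9 completes the 16 down.
No cell is forced outright now. R2C1 can only be 5 or 6 (the digits allowed by both its 15 across and its 13 down). If R2C1 = 6: then R1C1 would have to be in {6,8} for the 23 across but in {7} for the 13 down — contradiction. So R2C1 = 5.
R1C1 = 13 − 5 = 8 completes the 13 down.
R1C3 = 23 − 17 = 6 completes the 23 across.
R2C3 = 15 − 12 = 3 completes the 15 across.

8 9 6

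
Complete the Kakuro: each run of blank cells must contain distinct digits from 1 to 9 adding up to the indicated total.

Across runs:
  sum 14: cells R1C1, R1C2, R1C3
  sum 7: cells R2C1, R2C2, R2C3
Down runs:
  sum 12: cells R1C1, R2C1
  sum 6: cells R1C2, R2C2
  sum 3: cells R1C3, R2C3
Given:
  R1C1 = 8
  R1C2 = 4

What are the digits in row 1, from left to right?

7 in 3 cells must be {1,2,4}; 3 in 2 cells must be {1,2}.
R1C3 = 14 − 12 = 2 completes the 14 across.
R2C1 = 12 − 8 = 4 completes the 12 down.
R2C2 = 6 − 4 = 2 completes the 6 down.
R2C3 = 7 − 6 = 1 completes the 7 across.

8 4 2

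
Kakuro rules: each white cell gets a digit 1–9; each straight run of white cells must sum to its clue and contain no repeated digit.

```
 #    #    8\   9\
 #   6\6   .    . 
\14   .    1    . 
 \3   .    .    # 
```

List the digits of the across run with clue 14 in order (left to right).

3 in 2 cells must be {1,2}.
R3C2 = 2: the only remaining digit allowed by both the 3 across and the 8 down.
R1C2 = 8 − 3 = 5 completes the 8 down.
R1C3 = 6 − 5 = 1 completes the 6 across.
R2C3 = 9 − 1 = 8 completes the 9 down.
R3C1 = 3 − 2 = 1 completes the 3 across.
R2C1 = 14 − 9 = 5 completes the 14 across.

5, 1, 8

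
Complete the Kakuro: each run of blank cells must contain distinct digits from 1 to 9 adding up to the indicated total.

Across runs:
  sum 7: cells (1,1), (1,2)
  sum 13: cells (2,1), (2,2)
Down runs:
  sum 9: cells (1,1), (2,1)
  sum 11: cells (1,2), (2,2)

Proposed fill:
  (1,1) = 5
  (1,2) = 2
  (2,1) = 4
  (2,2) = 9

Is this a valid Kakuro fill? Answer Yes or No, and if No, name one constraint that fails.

Across: 5+2=7; 4+9=13. Down: 5+4=9; 2+9=11. No digit repeats within any run.

Yes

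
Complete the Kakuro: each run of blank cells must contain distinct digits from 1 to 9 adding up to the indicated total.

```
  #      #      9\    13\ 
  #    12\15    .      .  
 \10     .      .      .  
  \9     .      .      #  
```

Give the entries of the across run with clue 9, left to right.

The 15 across and the 9 down share only 6, so R1C2 = 6.
R1C3 = 15 − 6 = 9 completes the 15 across.
R2C3 = 13 − 9 = 4 completes the 13 down.
R2C1 = 5: the only remaining digit allowed by both the 10 across and the 12 down.
R2C2 = 10 − 9 = 1 completes the 10 across.
R3C1 = 12 − 5 = 7 completes the 12 down.
R3C2 = 9 − 7 = 2 completes the 9 across.

7 2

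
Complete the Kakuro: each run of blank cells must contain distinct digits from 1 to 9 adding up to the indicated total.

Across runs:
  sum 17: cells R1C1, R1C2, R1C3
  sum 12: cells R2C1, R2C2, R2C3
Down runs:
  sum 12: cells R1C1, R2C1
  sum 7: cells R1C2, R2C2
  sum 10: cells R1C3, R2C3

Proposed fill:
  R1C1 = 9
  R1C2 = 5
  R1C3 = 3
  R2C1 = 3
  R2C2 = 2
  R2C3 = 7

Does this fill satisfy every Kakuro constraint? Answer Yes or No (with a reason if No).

Yes

Across: 9+5+3=17; 3+2+7=12. Down: 9+3=12; 5+2=7; 3+7=10. No digit repeats within any run.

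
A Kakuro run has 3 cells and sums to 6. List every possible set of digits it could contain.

{1,2,3}

3 distinct digits from 1–9 sum between 6 and 24.
Only one set works: {1,2,3}.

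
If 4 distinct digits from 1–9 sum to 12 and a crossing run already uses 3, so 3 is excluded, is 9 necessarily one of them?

The only way to make 12 from 4 distinct digits under that restriction is {1,2,4,5}, which does not contain 9.

No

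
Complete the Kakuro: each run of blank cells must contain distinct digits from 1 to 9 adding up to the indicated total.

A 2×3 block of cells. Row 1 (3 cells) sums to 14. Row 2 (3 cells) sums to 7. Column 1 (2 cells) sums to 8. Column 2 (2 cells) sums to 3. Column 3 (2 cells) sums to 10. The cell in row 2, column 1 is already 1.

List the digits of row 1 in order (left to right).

7 1 6

7 in 3 cells must be {1,2,4}; 3 in 2 cells must be {1,2}.
(1,1) = 8 − 1 = 7 completes the 8 down.
(2,2) = 2: the only remaining digit allowed by both the 7 across and the 3 down.
(2,3) = 7 − 3 = 4 completes the 7 across.
(1,2) = 3 − 2 = 1 completes the 3 down.
(1,3) = 14 − 8 = 6 completes the 14 across.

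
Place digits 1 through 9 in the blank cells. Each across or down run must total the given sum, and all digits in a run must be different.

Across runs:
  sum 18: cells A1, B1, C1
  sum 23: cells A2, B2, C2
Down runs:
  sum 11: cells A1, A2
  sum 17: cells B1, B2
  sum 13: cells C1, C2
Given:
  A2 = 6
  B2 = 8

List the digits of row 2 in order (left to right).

23 in 3 cells must be {6,8,9}; 17 in 2 cells must be {8,9}.
A1 = 11 − 6 = 5 completes the 11 down.
B1 = 17 − 8 = 9 completes the 17 down.
C1 = 18 − 14 = 4 completes the 18 across.
C2 = 23 − 14 = 9 completes the 23 across.

6, 8, 9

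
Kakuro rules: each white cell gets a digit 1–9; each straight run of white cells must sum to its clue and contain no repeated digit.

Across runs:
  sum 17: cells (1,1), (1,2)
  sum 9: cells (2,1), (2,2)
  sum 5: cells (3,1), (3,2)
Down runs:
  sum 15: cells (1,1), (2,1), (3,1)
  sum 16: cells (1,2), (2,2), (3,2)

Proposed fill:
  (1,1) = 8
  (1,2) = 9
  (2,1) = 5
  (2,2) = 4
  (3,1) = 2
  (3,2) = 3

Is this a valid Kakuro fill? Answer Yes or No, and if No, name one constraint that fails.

Across: 8+9=17; 5+4=9; 2+3=5. Down: 8+5+2=15; 9+4+3=16. No digit repeats within any run.

Yes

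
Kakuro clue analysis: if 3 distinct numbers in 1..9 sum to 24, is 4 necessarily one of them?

The only way to make 24 from 3 distinct digits is {7,8,9}, which does not contain 4.

No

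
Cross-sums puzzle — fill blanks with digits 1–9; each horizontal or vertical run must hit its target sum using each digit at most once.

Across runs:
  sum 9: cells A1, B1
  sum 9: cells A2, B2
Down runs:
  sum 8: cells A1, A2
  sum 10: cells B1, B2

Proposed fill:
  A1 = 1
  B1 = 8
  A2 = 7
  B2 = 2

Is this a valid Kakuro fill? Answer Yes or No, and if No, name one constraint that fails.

Across: 1+8=9; 7+2=9. Down: 1+7=8; 8+2=10. No digit repeats within any run.

Yes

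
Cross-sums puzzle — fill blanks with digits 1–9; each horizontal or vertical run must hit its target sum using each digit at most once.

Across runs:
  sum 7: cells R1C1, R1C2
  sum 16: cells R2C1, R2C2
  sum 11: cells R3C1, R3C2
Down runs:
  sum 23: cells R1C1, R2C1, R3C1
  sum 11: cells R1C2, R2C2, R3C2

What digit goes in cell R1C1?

6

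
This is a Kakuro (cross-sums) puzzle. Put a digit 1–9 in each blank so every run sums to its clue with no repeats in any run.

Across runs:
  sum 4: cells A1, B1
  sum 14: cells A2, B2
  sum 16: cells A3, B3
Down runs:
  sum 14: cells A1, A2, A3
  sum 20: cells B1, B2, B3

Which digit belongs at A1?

4 in 2 cells must be {1,3}; 16 in 2 cells must be {7,9}.
The 4 across and the 20 down share only 3, so B1 = 3.
Given what's placed, B3 must be 9 to fit the 16 across and 20 down.
A1 = 4 − 3 = 1 completes the 4 across.
B2 = 20 − 12 = 8 completes the 20 down.
A3 = 16 − 9 = 7 completes the 16 across.
A2 = 14 − 8 = 6 completes the 14 across.

1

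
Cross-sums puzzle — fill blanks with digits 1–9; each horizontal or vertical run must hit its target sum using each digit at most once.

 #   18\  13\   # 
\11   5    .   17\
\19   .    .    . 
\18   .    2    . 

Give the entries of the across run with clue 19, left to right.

6 5 8

17 in 2 cells must be {8,9}.
R1C2 = 11 − 5 = 6 completes the 11 across.
R2C2 = 13 − 8 = 5 completes the 13 down.
Given what's placed, R2C3 must be 8 to fit the 19 across and 17 down.
R3C3 = 17 − 8 = 9 completes the 17 down.
R2C1 = 19 − 13 = 6 completes the 19 across.
R3C1 = 18 − 11 = 7 completes the 18 across.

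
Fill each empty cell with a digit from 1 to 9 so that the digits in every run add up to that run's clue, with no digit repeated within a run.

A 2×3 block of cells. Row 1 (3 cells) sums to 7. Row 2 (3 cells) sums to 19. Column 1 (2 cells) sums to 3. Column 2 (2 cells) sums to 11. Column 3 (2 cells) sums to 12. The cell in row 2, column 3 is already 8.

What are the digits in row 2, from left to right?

2, 9, 8

7 in 3 cells must be {1,2,4}; 3 in 2 cells must be {1,2}.
(1,3) = 12 − 8 = 4 completes the 12 down.
(2,1) = 2: the only remaining digit allowed by both the 19 across and the 3 down.
(2,2) = 19 − 10 = 9 completes the 19 across.
(1,1) = 3 − 2 = 1 completes the 3 down.
(1,2) = 7 − 5 = 2 completes the 7 across.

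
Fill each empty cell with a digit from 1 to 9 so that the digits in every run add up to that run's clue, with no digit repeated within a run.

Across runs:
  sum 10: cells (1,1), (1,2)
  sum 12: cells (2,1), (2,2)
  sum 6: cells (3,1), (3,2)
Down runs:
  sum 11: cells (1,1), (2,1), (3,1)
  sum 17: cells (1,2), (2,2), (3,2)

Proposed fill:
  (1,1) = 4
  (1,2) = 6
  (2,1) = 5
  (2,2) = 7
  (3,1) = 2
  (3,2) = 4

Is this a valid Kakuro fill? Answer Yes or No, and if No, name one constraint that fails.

Yes

Across: 4+6=10; 5+7=12; 2+4=6. Down: 4+5+2=11; 6+7+4=17. No digit repeats within any run.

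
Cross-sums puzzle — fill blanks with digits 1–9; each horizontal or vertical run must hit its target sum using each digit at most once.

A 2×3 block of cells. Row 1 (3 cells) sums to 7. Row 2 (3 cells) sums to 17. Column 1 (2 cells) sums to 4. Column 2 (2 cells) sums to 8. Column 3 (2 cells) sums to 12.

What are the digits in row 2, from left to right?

3 6 8

7 in 3 cells must be {1,2,4}; 4 in 2 cells must be {1,3}.
The 7 across and the 4 down share only 1, so (1,1) = 1.
Given what's placed, (1,2) must be 2 to fit the 7 across and 8 down.
(1,3) = 7 − 3 = 4 completes the 7 across.
(2,1) = 4 − 1 = 3 completes the 4 down.
(2,2) = 8 − 2 = 6 completes the 8 down.
(2,3) = 17 − 9 = 8 completes the 17 across.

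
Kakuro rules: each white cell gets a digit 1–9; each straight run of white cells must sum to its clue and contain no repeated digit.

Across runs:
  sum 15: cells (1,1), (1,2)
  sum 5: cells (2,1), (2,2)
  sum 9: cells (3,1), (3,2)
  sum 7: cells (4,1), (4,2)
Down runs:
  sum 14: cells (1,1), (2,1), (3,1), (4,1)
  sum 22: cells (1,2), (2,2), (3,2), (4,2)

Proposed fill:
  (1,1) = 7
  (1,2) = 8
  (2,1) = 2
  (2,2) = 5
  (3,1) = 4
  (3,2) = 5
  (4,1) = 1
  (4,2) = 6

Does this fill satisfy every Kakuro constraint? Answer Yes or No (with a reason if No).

No — the across run (2,1)–(2,2) sums to 7, not 5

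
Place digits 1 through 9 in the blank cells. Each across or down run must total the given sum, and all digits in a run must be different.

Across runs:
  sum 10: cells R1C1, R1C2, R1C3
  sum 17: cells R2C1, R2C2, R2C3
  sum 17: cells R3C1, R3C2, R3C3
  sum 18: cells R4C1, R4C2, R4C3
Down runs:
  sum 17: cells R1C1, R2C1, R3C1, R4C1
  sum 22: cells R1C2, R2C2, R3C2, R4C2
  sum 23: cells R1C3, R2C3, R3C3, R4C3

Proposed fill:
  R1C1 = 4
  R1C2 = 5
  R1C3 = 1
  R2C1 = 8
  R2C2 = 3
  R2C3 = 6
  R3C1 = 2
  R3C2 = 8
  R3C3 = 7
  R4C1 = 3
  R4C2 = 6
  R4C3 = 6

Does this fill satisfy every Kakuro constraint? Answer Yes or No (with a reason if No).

No — the across run R4C1–R4C3 sums to 15, not 18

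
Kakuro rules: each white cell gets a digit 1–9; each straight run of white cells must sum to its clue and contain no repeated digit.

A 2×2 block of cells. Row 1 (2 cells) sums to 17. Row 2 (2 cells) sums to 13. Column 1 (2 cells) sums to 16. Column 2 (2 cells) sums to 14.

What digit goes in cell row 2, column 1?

17 in 2 cells must be {8,9}; 16 in 2 cells must be {7,9}.
The 17 across and the 16 down share only 9, so (1,1) = 9.
(1,2) = 17 − 9 = 8 completes the 17 across.
(2,1) = 16 − 9 = 7 completes the 16 down.
(2,2) = 13 − 7 = 6 completes the 13 across.

7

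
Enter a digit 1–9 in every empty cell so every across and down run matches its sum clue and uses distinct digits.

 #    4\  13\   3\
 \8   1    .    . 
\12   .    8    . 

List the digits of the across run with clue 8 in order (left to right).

4 in 2 cells must be {1,3}; 3 in 2 cells must be {1,2}.
R1C2 = 13 − 8 = 5 completes the 13 down.
R1C3 = 8 − 6 = 2 completes the 8 across.
R2C1 = 4 − 1 = 3 completes the 4 down.
R2C3 = 12 − 11 = 1 completes the 12 across.

1 5 2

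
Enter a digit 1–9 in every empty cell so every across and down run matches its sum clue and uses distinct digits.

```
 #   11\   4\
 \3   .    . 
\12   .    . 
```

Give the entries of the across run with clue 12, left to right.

3 in 2 cells must be {1,2}; 4 in 2 cells must be {1,3}.
The 3 across and the 11 down share only 2, so R1C1 = 2.
R1C2 = 3 − 2 = 1 completes the 3 across.
R2C1 = 11 − 2 = 9 completes the 11 down.
R2C2 = 12 − 9 = 3 completes the 12 across.

9 3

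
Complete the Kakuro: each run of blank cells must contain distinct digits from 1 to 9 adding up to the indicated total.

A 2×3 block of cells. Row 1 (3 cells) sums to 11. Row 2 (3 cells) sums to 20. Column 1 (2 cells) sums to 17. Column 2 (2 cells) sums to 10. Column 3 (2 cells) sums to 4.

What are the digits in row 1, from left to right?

8 2 1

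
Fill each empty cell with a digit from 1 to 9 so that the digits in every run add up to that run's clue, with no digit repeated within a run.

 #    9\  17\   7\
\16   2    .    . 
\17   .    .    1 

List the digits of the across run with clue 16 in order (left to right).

17 in 2 cells must be {8,9}.
R1C3 = 7 − 1 = 6 completes the 7 down.
R2C1 = 9 − 2 = 7 completes the 9 down.
R2C2 = 17 − 8 = 9 completes the 17 across.
R1C2 = 16 − 8 = 8 completes the 16 across.

2 8 6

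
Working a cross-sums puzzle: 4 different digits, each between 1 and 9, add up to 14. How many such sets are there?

5

4 distinct digits from 1–9 sum between 10 and 30.
Enumerating: {1,2,3,8}, {1,2,4,7}, {1,2,5,6}, {1,3,4,6}, {2,3,4,5}.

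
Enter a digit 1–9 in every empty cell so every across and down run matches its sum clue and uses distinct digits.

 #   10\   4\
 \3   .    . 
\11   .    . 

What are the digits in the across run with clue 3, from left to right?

2, 1

3 in 2 cells must be {1,2}; 4 in 2 cells must be {1,3}.
The 3 across and the 4 down share only 1, so R1C2 = 1.
R2C2 = 4 − 1 = 3 completes the 4 down.
R1C1 = 3 − 1 = 2 completes the 3 across.
R2C1 = 11 − 3 = 8 completes the 11 across.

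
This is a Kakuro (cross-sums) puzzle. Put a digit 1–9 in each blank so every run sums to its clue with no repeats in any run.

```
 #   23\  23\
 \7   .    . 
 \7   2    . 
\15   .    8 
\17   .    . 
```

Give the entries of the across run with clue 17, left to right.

8 9

17 in 2 cells must be {8,9}.
R2C2 = 7 − 2 = 5 completes the 7 across.
R3C1 = 15 − 8 = 7 completes the 15 across.
Given what's placed, R4C2 must be 9 to fit the 17 across and 23 down.
R1C2 = 23 − 22 = 1 completes the 23 down.
R4C1 = 17 − 9 = 8 completes the 17 across.
R1C1 = 7 − 1 = 6 completes the 7 across.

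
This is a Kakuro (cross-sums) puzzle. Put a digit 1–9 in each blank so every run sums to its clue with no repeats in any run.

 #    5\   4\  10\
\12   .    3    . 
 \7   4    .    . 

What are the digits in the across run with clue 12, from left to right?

1 3 8

7 in 3 cells must be {1,2,4}; 4 in 2 cells must be {1,3}.
R1C1 = 5 − 4 = 1 completes the 5 down.
R1C3 = 12 − 4 = 8 completes the 12 across.
R2C2 = 4 − 3 = 1 completes the 4 down.
R2C3 = 7 − 5 = 2 completes the 7 across.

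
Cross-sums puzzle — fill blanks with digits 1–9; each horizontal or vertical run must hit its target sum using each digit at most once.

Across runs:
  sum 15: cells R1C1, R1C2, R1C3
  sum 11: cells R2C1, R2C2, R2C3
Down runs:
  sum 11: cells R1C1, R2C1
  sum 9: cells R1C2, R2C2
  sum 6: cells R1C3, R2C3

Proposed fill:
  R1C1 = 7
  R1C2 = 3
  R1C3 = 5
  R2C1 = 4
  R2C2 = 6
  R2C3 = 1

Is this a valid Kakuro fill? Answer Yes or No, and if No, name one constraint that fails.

Yes

Across: 7+3+5=15; 4+6+1=11. Down: 7+4=11; 3+6=9; 5+1=6. No digit repeats within any run.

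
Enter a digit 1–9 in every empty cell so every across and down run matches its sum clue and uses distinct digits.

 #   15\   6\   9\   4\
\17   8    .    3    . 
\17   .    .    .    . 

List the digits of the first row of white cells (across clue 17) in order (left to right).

8, 5, 3, 1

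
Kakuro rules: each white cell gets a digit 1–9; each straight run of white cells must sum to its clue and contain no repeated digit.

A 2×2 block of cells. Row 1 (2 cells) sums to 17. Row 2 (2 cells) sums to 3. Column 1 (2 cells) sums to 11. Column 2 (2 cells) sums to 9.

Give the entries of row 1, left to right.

9 8

17 in 2 cells must be {8,9}; 3 in 2 cells must be {1,2}.
The 17 across and the 9 down share only 8, so (1,2) = 8.
The 3 across and the 11 down share only 2, so (2,1) = 2.
(2,2) = 3 − 2 = 1 completes the 3 across.
(1,1) = 17 − 8 = 9 completes the 17 across.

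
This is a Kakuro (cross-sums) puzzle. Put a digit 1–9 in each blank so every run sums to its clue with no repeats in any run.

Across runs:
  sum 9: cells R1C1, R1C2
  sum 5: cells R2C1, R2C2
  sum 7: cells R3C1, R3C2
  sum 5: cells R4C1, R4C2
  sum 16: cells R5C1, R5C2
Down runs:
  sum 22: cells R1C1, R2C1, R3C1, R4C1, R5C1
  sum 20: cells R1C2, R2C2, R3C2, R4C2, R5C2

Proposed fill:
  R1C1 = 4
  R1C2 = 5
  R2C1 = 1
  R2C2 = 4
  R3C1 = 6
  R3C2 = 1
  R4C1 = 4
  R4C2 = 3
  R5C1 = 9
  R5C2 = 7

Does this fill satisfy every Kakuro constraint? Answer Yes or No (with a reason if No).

No — the across run R4C1–R4C2 sums to 7, not 5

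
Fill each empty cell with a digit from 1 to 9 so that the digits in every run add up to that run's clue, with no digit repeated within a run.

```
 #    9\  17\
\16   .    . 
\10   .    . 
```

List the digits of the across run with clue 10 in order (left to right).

16 in 2 cells must be {7,9}; 17 in 2 cells must be {8,9}.
The 16 across and the 9 down share only 7, so R1C1 = 7.
R1C2 = 16 − 7 = 9 completes the 16 across.
R2C1 = 9 − 7 = 2 completes the 9 down.
R2C2 = 10 − 2 = 8 completes the 10 across.

2 8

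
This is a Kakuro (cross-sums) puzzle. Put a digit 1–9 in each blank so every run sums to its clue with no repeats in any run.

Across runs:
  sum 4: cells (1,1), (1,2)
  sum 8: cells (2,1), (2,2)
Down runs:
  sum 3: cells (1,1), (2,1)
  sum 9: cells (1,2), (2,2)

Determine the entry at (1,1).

4 in 2 cells must be {1,3}; 3 in 2 cells must be {1,2}.
The 4 across and the 3 down share only 1, so (1,1) = 1.
(1,2) = 4 − 1 = 3 completes the 4 across.
(2,1) = 3 − 1 = 2 completes the 3 down.
(2,2) = 8 − 2 = 6 completes the 8 across.

1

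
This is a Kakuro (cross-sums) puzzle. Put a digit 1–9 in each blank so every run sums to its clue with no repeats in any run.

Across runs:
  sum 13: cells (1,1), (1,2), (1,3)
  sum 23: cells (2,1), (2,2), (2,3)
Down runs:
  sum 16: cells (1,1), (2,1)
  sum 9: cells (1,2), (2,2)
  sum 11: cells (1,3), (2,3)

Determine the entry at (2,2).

8

23 in 3 cells must be {6,8,9}; 16 in 2 cells must be {7,9}.
The 23 across and the 16 down share only 9, so (2,1) = 9.
(1,1) = 16 − 9 = 7 completes the 16 down.
Nothing is forced directly, so branch on (2,2), whose candidates are 6 or 8. If (2,2) = 6: then (1,2) would have to be in {1,2,4,5} for the 13 across but in {3} for the 9 down — contradiction. So (2,2) = 8.
(1,2) = 9 − 8 = 1 completes the 9 down.
(1,3) = 13 − 8 = 5 completes the 13 across.
(2,3) = 23 − 17 = 6 completes the 23 across.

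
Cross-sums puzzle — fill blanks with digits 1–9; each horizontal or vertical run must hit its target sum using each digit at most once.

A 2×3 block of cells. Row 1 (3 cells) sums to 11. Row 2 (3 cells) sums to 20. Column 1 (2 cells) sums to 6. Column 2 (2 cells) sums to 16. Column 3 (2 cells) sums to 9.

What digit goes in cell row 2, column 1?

5

16 in 2 cells must be {7,9}.
The 11 across and the 16 down share only 7, so (1,2) = 7.
(2,2) = 16 − 7 = 9 completes the 16 down.
Given what's placed, (1,1) must be 1 to fit the 11 across and 6 down.
(1,3) = 11 − 8 = 3 completes the 11 across.
(2,1) = 6 − 1 = 5 completes the 6 down.
(2,3) = 20 − 14 = 6 completes the 20 across.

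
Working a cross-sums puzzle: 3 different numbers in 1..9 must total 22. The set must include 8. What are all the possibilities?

3 distinct digits from 1–9 sum between 6 and 24.
Keeping only sets containing 8.
Only one set works: {5,8,9}.

{5,8,9}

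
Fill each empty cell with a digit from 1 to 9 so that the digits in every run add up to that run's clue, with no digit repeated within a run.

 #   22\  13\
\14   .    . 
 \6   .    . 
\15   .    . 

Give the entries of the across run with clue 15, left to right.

The 6 across and the 22 down share only 5, so R2C1 = 5.
R2C2 = 6 − 5 = 1 completes the 6 across.
Nothing is forced directly, so branch on R1C1, whose candidates are 8 or 9. If R1C1 = 8: then R1C2 would have to be in {6} for the 14 across but in {3,4,5,7,8,9} for the 13 down — contradiction. So R1C1 = 9.
R1C2 = 14 − 9 = 5 completes the 14 across.
R3C1 = 22 − 14 = 8 completes the 22 down.
R3C2 = 15 − 8 = 7 completes the 15 across.

8 7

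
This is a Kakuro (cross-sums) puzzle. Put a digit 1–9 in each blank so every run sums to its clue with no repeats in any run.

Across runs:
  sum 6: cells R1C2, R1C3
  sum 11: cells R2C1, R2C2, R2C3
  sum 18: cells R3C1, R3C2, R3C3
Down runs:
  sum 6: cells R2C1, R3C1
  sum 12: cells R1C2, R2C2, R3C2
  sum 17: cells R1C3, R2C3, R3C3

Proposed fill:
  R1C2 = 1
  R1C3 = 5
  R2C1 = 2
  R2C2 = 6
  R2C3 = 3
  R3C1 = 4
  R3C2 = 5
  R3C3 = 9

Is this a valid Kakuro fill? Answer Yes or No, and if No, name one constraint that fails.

Yes

Across: 1+5=6; 2+6+3=11; 4+5+9=18. Down: 2+4=6; 1+6+5=12; 5+3+9=17. No digit repeats within any run.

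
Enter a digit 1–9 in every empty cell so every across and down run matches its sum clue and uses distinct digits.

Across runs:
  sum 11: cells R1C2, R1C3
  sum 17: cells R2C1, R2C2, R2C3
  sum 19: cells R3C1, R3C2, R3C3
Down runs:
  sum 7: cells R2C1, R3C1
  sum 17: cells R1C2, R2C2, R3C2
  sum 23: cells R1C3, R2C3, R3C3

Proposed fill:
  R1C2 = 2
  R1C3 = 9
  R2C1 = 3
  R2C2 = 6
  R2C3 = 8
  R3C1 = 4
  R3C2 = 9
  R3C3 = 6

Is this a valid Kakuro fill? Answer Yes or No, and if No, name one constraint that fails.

Yes

Across: 2+9=11; 3+6+8=17; 4+9+6=19. Down: 3+4=7; 2+6+9=17; 9+8+6=23. No digit repeats within any run.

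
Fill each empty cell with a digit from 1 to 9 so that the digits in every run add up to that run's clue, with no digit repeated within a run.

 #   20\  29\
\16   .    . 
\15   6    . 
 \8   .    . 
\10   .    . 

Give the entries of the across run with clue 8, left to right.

3 5

16 in 2 cells must be {7,9}; 29 in 4 cells must be {5,7,8,9}.
R2C2 = 15 − 6 = 9 completes the 15 across.
R1C2 = 7: the only remaining digit allowed by both the 16 across and the 29 down.
R3C2 = 5: the only remaining digit allowed by both the 8 across and the 29 down.
R4C2 = 29 − 21 = 8 completes the 29 down.
R1C1 = 16 − 7 = 9 completes the 16 across.
R3C1 = 8 − 5 = 3 completes the 8 across.
R4C1 = 10 − 8 = 2 completes the 10 across.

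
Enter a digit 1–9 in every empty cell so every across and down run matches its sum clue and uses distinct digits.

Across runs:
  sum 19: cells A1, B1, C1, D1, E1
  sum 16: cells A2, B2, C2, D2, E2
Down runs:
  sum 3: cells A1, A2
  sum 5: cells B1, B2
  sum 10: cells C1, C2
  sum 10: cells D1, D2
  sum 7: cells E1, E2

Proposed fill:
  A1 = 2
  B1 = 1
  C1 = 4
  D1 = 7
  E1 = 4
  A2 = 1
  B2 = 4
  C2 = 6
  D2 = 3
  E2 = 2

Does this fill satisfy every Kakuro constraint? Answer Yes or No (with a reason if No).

No — the down run E1–E2 sums to 6, not 7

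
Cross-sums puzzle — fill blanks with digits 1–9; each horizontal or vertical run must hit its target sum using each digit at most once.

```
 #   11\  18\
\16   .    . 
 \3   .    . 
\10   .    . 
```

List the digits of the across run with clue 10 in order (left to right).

16 in 2 cells must be {7,9}; 3 in 2 cells must be {1,2}.
The 16 across and the 11 down share only 7, so R1C1 = 7.
R1C2 = 16 − 7 = 9 completes the 16 across.
Given what's placed, R2C1 must be 1 to fit the 3 across and 11 down.
R2C2 = 3 − 1 = 2 completes the 3 across.
R3C1 = 11 − 8 = 3 completes the 11 down.
R3C2 = 10 − 3 = 7 completes the 10 across.

3, 7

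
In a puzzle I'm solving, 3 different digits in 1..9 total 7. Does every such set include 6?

The only way to make 7 from 3 distinct digits is {1,2,4}, which does not contain 6.

No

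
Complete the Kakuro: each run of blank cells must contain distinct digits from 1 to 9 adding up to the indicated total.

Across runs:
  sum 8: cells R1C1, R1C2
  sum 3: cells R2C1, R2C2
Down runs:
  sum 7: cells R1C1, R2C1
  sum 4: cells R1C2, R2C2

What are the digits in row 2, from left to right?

3 in 2 cells must be {1,2}; 4 in 2 cells must be {1,3}.
The 3 across and the 4 down share only 1, so R2C2 = 1.
R1C2 = 4 − 1 = 3 completes the 4 down.
R2C1 = 3 − 1 = 2 completes the 3 across.
R1C1 = 8 − 3 = 5 completes the 8 across.

2 1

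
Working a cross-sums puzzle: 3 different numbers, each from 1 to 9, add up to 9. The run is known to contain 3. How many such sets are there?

2

3 distinct digits from 1–9 sum between 6 and 24.
Keeping only sets containing 3.
Enumerating: {1,3,5}, {2,3,4}.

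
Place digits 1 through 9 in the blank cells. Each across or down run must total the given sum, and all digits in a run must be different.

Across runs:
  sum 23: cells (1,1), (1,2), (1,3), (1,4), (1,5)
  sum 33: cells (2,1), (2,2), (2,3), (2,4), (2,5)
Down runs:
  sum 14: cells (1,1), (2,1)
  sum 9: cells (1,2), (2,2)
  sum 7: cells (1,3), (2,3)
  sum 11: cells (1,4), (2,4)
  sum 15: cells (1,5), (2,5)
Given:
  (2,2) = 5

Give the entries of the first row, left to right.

6 4 3 2 8

(1,2) = 9 − 5 = 4 completes the 9 down.
(2,3) = 4: the only remaining digit allowed by both the 33 across and the 7 down.
(1,3) = 7 − 4 = 3 completes the 7 down.
Nothing is forced directly, so branch on (2,1), whose candidates are 8 or 9. If (2,1) = 9: that forces (1,1) = 5, (1,5) = 9, after which (2,5) would have to be in {7,8} for the 33 across but in {6} for the 15 down — contradiction. So (2,1) = 8.
(1,1) = 14 − 8 = 6 completes the 14 down.
Nothing is forced directly, so branch on (1,5), whose candidates are 8 or 9. If (1,5) = 9: then (1,4) would have to be in {1} for the 23 across but in {2,3,4,5,6,7,8,9} for the 11 down — contradiction. So (1,5) = 8.
(1,4) = 23 − 21 = 2 completes the 23 across.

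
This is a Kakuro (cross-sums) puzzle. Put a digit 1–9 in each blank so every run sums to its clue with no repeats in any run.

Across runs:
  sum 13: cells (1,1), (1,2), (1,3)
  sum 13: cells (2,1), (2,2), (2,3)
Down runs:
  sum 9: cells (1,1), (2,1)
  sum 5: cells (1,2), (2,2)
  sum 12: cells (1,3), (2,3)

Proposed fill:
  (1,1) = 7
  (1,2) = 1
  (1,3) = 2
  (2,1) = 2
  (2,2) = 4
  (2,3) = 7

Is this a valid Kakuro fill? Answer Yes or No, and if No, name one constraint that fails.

No — the down run (1,3)–(2,3) sums to 9, not 12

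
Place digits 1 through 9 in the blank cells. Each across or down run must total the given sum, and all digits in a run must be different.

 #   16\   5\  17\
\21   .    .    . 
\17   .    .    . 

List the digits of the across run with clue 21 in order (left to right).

16 in 2 cells must be {7,9}; 17 in 2 cells must be {8,9}.
The 21 across and the 5 down share only 4, so R1C2 = 4.
R2C2 = 5 − 4 = 1 completes the 5 down.
Given what's placed, R2C3 must be 9 to fit the 17 across and 17 down.
R1C1 = 9: the only remaining digit allowed by both the 21 across and the 16 down.
R1C3 = 21 − 13 = 8 completes the 21 across.
R2C1 = 17 − 10 = 7 completes the 17 across.

9 4 8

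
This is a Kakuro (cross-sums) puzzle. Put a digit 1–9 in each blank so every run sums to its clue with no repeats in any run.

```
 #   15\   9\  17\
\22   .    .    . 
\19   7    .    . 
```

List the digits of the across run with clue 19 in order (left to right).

7, 4, 8

17 in 2 cells must be {8,9}.
R1C1 = 15 − 7 = 8 completes the 15 down.
Given what's placed, R1C2 must be 5 to fit the 22 across and 9 down.
R1C3 = 22 − 13 = 9 completes the 22 across.
R2C2 = 9 − 5 = 4 completes the 9 down.
R2C3 = 19 − 11 = 8 completes the 19 across.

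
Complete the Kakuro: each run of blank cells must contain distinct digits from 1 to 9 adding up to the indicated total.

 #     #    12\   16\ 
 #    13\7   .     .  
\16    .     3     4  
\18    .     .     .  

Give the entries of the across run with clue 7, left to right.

4, 3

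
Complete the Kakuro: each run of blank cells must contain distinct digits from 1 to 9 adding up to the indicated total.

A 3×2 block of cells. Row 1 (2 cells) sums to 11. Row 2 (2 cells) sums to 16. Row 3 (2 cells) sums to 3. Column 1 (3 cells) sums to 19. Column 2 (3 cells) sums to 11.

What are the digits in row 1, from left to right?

8 3

16 in 2 cells must be {7,9}; 3 in 2 cells must be {1,2}.
The 16 across and the 11 down share only 7, so (2,2) = 7.
The 3 across and the 19 down share only 2, so (3,1) = 2.
(3,2) = 3 − 2 = 1 completes the 3 across.
(1,2) = 11 − 8 = 3 completes the 11 down.
(2,1) = 16 − 7 = 9 completes the 16 across.
(1,1) = 11 − 3 = 8 completes the 11 across.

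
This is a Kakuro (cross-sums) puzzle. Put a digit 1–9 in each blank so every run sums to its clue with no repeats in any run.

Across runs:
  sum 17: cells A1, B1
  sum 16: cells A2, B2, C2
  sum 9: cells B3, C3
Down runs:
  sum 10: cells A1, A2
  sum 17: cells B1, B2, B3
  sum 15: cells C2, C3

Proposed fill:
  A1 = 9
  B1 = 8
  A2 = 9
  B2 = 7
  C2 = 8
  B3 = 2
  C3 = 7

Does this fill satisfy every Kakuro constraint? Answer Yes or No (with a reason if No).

No — the across run A2–C2 sums to 24, not 16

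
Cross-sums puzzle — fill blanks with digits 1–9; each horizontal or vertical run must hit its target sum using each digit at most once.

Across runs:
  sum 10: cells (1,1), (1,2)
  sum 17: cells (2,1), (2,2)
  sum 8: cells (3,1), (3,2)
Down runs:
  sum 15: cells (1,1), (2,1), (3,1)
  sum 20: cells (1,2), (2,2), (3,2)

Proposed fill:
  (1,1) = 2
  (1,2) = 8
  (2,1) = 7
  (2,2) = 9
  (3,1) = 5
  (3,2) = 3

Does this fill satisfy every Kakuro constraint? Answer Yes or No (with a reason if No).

No — the across run (2,1)–(2,2) sums to 16, not 17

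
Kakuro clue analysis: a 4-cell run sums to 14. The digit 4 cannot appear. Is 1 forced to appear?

Yes

Every partition of 14 into 4 distinct digits under that restriction includes 1: {1,2,3,8}, {1,2,5,6}.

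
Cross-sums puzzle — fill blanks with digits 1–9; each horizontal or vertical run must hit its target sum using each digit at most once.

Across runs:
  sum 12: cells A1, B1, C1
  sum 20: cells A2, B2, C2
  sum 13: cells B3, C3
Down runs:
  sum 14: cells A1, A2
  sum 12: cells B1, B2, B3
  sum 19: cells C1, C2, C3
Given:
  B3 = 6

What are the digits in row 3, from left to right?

C3 = 13 − 6 = 7 completes the 13 across.
No cell is forced outright now. B2 can only be 4 or 5 (the digits allowed by both its 20 across and its 12 down). If B2 = 4: that forces B1 = 2, A2 = 9, after which C2 would have to be in {7} for the 20 across but in {3,4,8,9} for the 19 down — contradiction. So B2 = 5.
B1 = 12 − 11 = 1 completes the 12 down.
Nothing is forced directly, so branch on C2, whose candidates are 8 or 9. If C2 = 8: that forces C1 = 4, after which A2 would have to be in {7} for the 20 across but in {5,6,8,9} for the 14 down — contradiction. So C2 = 9.
C1 = 19 − 16 = 3 completes the 19 down.
A2 = 20 − 14 = 6 completes the 20 across.
A1 = 12 − 4 = 8 completes the 12 across.

6, 7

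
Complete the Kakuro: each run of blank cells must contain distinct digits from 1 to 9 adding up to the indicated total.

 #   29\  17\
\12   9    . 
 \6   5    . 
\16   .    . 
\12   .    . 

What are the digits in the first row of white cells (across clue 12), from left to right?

9 3

16 in 2 cells must be {7,9}; 29 in 4 cells must be {5,7,8,9}.
R1C2 = 12 − 9 = 3 completes the 12 across.
R2C2 = 6 − 5 = 1 completes the 6 across.
Given what's placed, R3C1 must be 7 to fit the 16 across and 29 down.
R3C2 = 16 − 7 = 9 completes the 16 across.
R4C1 = 29 − 21 = 8 completes the 29 down.
R4C2 = 12 − 8 = 4 completes the 12 across.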